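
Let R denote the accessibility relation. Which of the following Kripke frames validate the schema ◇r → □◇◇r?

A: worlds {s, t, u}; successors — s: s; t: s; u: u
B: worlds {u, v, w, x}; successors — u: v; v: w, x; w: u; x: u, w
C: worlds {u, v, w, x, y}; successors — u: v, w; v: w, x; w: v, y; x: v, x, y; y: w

Frame correspondent (Sahlqvist): ∀x ∀y ∀z ((xRy ∧ xRz) → ∃w (y = w ∧ zR²w)) — i.e. a generalized confluence (Geach) condition.
A: satisfies the condition.
B: fails — uRv, uRv but no t with v=t and vR²t.
C: fails — uRv, uRw but no t with v=t and wR²t.

A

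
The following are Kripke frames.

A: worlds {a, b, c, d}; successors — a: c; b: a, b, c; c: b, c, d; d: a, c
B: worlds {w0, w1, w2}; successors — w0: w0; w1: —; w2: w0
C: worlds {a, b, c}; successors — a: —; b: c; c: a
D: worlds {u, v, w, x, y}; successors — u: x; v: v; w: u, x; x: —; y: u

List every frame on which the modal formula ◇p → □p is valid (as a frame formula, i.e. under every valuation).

B, C

The schema corresponds to partial functionality: ∀x ∀y ∀z (Rxy ∧ Rxz → y = z).
A: fails — b sees both a and b.
B: ✓.
C: ✓.
D: fails — w sees both u and x.
Valid on: B, C.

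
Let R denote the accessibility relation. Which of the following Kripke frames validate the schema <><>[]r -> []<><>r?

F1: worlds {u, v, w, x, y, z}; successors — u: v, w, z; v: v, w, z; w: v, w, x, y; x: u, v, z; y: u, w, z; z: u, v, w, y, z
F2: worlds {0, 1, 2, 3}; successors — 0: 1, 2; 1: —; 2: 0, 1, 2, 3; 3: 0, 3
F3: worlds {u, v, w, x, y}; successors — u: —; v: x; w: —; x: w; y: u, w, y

F1

Frame correspondent (Sahlqvist): forall x forall y forall z ((x R^2 y & xRz) -> exists w (yRw & z R^2 w)) — i.e. a generalized confluence (Geach) condition.
F1: ✓.
F2: fails — 0R²0, 0R1 but no w with 0Rw and 1R²w.
F3: fails — vR²w, vRx but no t with wRt and xR²t.
Valid on: F1.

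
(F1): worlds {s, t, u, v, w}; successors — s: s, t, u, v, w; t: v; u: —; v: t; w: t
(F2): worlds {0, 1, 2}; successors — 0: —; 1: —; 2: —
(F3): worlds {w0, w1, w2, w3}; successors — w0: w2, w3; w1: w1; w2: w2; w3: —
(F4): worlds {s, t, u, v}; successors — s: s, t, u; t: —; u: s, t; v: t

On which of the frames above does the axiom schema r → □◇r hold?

(F2)

This is the axiom for symmetry; its first-order frame correspondent is ∀x ∀y (Rxy → Ryx).
(F1): fails — Rwt but not Rtw.
(F2): ✓.
(F3): fails — Rw0w2 but not Rw2w0.
(F4): fails — Rut but not Rtu.
Valid on: (F2).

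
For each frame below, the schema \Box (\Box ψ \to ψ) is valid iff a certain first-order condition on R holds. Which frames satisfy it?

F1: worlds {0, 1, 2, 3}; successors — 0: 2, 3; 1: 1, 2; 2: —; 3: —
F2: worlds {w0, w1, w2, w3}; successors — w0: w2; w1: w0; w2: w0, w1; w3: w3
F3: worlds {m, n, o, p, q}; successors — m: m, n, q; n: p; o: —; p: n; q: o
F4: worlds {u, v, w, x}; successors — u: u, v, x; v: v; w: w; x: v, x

The schema corresponds to shift-reflexivity: \forall x \forall y (Rxy \to Ryy).
F1: fails — R12 but not R22.
F2: fails — Rw1w0 but not Rw0w0.
F3: fails — Rpn but not Rnn.
F4: satisfies the condition.
Valid on: F4.

F4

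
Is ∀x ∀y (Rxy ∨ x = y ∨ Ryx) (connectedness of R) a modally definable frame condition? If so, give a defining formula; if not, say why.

Not definable by any modal formula

Modal frame validity is preserved under disjoint unions.
Take 4 disjoint single-world reflexive frames: each is trivially connected, but their disjoint union has 4 worlds with no edge between distinct components, so it is not connected.
So the class is not modally definable.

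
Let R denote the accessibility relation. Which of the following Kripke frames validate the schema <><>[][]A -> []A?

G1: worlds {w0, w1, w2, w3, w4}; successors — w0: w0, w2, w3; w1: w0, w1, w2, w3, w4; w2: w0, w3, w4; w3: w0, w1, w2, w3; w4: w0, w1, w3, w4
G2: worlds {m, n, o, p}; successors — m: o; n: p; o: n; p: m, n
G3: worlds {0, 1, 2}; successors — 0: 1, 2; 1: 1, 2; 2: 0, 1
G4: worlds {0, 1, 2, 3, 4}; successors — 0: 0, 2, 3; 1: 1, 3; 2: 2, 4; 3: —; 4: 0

The schema corresponds to a generalized confluence (Geach) condition: forall x forall y forall z ((x R^2 y & xRz) -> exists w (y R^2 w & z = w)).
G1: satisfies the condition.
G2: fails — mR²n, mRo but no w with nR²w and o=w.
G3: fails — 2R²2, 2R0 but no w with 2R²w and 0=w.
G4: fails — 0R²2, 0R3 but no w with 2R²w and 3=w.

G1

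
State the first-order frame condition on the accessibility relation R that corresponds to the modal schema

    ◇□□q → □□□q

This is a Sahlqvist (Geach-type) schema ◇^1□^2q → □^3◇^0q.
Minimal-valuation argument: fix x; take any y with xR^1y and any z with xR^3z. Set V(q) to the set of worlds R-reachable from y in exactly 2 steps. Then □^2q holds at y, so the antecedent holds at x; validity forces ◇^0q at z, giving a w with zR^0w and yR^2w.
First-order correspondent: ∀x ∀y ∀z ((xRy ∧ xR³z) → ∃w (yR²w ∧ z = w)).

∀x ∀y ∀z ((xRy ∧ xR³z) → ∃w (yR²w ∧ z = w))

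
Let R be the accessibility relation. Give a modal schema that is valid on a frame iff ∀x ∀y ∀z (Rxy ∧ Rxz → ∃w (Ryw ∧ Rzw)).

◇□p → □◇p

This is convergence; the standard corresponding axiom is .2: ◇□p → □◇p.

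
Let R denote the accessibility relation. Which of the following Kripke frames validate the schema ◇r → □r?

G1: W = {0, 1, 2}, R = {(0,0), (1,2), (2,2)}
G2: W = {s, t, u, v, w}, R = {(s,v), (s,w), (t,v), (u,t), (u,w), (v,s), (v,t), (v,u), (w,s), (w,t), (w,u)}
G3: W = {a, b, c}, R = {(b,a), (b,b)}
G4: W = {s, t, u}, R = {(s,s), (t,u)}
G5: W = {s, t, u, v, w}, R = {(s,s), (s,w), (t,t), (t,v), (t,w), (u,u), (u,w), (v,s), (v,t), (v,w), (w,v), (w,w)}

This is the axiom for partial functionality; its first-order frame correspondent is ∀x ∀y ∀z (Rxy ∧ Rxz → y = z).
G1: ✓.
G2: fails — s sees both v and w.
G3: fails — b sees both a and b.
G4: ✓.
G5: fails — s sees both s and w.

G1, G4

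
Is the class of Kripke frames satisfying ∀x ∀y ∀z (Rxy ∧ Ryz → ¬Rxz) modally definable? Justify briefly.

Any modally definable frame class is closed under surjective bounded morphisms.
The 3-cycle (worlds w0,w1,w2 with w0→w1→w2→w0) is intransitive. Mapping every world to a single reflexive point • is a surjective bounded morphism; the reflexive point is not intransitive (R••∧R•• but R••).
So the class is not modally definable.

Not modally definable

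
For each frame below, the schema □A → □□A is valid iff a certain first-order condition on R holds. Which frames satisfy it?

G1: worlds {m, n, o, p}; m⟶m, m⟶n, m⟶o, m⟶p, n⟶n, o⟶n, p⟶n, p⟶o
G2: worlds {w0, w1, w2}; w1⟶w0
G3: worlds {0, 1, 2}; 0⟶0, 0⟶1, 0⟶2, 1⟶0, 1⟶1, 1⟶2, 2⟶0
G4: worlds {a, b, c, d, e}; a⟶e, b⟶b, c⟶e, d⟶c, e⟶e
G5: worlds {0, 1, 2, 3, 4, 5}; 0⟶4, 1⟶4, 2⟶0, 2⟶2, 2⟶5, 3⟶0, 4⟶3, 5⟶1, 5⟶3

G1, G2

This is the axiom for transitivity; its first-order frame correspondent is ∀x ∀y ∀z (Rxy ∧ Ryz → Rxz).
G1: satisfies the condition.
G2: satisfies the condition.
G3: fails — R20 and R02 but not R22.
G4: fails — Rdc and Rce but not Rde.
G5: fails — R53 and R30 but not R50.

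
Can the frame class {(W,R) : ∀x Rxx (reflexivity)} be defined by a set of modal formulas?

Yes, by □r → r

This is a Sahlqvist condition; the T axiom □r → r defines it.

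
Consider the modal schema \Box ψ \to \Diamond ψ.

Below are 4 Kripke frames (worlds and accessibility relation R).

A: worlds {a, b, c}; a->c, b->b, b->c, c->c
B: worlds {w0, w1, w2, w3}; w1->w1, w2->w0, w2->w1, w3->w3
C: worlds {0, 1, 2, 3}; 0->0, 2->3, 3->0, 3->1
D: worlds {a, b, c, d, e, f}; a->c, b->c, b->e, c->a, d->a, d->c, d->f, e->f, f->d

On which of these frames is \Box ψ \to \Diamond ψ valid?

A, D

Frame correspondent (Sahlqvist): \forall x \exists y Rxy — i.e. seriality.
A: ✓.
B: fails — world w0 has no successor.
C: fails — world 1 has no successor.
D: ✓.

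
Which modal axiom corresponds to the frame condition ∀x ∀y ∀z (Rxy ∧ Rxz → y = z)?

A defining formula is ◇ψ → □ψ (the CD axiom).

◇ψ → □ψ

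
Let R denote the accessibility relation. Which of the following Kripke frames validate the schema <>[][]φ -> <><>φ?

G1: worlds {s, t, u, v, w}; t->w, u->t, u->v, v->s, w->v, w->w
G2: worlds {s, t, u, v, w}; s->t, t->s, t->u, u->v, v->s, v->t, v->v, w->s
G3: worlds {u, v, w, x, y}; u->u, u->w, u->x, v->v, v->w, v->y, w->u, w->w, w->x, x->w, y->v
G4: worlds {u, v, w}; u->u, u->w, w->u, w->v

G3

This is the axiom for a generalized confluence (Geach) condition; its first-order frame correspondent is forall x forall y (xRy -> exists w (y R^2 w & x R^2 w)).
G1: fails — uRv but no w* with vR²w* and uR²w*.
G2: fails — sRt but no w* with tR²w* and sR²w*.
G3: holds.
G4: fails — wRv but no t with vR²t and wR²t.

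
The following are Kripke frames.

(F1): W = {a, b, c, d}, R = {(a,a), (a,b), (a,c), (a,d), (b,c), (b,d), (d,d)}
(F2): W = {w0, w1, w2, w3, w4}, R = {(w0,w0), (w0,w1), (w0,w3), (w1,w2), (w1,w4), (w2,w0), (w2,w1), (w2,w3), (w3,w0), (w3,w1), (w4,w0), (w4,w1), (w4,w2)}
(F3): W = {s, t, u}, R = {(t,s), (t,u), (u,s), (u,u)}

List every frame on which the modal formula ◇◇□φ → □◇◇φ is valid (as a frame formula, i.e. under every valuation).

(F2)

This is the axiom for a generalized confluence (Geach) condition; its first-order frame correspondent is ∀x ∀y ∀z ((xR²y ∧ xRz) → ∃w (yRw ∧ zR²w)).
(F1): fails — aR²a, aRc but no w with aRw and cR²w.
(F2): satisfies the condition.
(F3): fails — tR²s, tRs but no w with sRw and sR²w.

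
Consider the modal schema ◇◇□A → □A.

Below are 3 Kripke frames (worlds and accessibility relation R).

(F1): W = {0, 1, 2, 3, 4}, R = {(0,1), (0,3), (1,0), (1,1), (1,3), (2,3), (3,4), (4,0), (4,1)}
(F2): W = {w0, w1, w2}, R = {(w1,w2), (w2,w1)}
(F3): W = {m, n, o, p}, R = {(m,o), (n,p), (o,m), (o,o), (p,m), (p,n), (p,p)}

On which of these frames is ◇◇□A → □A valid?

(F2)

This is the axiom for a generalized confluence (Geach) condition; its first-order frame correspondent is ∀x ∀y ∀z ((xR²y ∧ xRz) → ∃w (yRw ∧ z = w)).
(F1): fails — 0R²3, 0R1 but no w with 3Rw and 1=w.
(F2): satisfies the condition.
(F3): fails — nR²m, nRp but no w with mRw and p=w.
Valid on: (F2).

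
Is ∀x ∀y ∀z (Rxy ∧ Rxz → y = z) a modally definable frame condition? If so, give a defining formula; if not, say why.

The condition is partial functionality. A defining modal formula is ◇p → □p.

Yes, by ◇p → □p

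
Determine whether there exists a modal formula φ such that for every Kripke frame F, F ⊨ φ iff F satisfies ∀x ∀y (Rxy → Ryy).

Yes: it is shift-reflexivity, defined by the T□ schema □(□r → r).
Suppose □(□r→r) is valid. Take Rxy and set V(r)={w : Ryw}. Then at y, □r holds; since □(□r→r) at x, □r→r at y, so r at y, i.e. Ryy.

Yes — defined by □(□r → r)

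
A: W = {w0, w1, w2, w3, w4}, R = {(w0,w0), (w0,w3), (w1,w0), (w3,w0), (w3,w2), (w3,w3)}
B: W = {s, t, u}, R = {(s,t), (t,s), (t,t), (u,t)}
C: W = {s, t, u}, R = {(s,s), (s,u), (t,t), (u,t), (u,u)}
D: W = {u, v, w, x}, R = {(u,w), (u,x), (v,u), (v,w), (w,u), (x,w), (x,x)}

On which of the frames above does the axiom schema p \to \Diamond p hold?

C

This is the axiom for a generalized confluence (Geach) condition; its first-order frame correspondent is \forall x \exists w (x = w \wedge xRw).
A: fails — at w1 but no w with w1=w and w1Rw.
B: fails — at s but no w with s=w and sRw.
C: satisfies the condition.
D: fails — at u but no t with u=t and uRt.
Valid on: C.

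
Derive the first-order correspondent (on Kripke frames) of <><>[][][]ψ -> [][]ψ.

This is a Sahlqvist (Geach-type) schema ◇^2□^3ψ → □^2◇^0ψ.
Minimal-valuation argument: fix x; take any y with xR^2y and any z with xR^2z. Set V(ψ) to the set of worlds R-reachable from y in exactly 3 steps. Then □^3ψ holds at y, so the antecedent holds at x; validity forces ◇^0ψ at z, giving a w with zR^0w and yR^3w.
First-order correspondent: forall x forall y forall z ((x R^2 y & x R^2 z) -> exists w (y R^3 w & z = w)).

forall x forall y forall z ((x R^2 y & x R^2 z) -> exists w (y R^3 w & z = w))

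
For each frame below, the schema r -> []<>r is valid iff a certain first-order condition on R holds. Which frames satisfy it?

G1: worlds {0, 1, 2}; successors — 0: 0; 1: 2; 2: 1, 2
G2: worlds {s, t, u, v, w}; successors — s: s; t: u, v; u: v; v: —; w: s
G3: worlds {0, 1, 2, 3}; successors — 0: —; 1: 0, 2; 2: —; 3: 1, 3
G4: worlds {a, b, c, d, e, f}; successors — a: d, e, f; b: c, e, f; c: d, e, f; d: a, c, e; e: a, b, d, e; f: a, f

G1

Frame correspondent (Sahlqvist): forall x forall y (Rxy -> Ryx) — i.e. symmetry.
G1: satisfies the condition.
G2: fails — Ruv but not Rvu.
G3: fails — R12 but not R21.
G4: fails — Rbc but not Rcb.
Valid on: G1.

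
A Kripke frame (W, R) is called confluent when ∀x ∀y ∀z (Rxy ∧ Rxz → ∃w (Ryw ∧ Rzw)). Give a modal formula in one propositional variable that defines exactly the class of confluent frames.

The condition is convergence. The .2 schema ◇□q → □◇q defines it.

◇□q → □◇q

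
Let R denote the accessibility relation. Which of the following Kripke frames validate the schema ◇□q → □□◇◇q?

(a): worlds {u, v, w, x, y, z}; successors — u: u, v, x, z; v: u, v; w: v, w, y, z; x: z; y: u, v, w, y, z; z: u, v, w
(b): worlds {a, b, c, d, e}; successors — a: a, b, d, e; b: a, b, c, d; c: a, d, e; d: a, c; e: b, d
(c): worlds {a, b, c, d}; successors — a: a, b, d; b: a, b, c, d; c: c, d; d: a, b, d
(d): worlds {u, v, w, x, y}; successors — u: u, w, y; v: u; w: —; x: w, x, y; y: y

The schema corresponds to a generalized confluence (Geach) condition: ∀x ∀y ∀z ((xRy ∧ xR²z) → ∃w (yRw ∧ zR²w)).
(a): fails — uRx, uR²x but no t with xRt and xR²t.
(b): satisfies the condition.
(c): satisfies the condition.
(d): fails — uRu, uR²w but no t with uRt and wR²t.

(b), (c)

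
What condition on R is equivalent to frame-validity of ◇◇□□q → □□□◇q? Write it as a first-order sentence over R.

∀x ∀y ∀z ((xR²y ∧ xR³z) → ∃w (yR²w ∧ zRw))

This is a Sahlqvist (Geach-type) schema ◇^2□^2q → □^3◇^1q.
First-order correspondent: ∀x ∀y ∀z ((xR²y ∧ xR³z) → ∃w (yR²w ∧ zRw)).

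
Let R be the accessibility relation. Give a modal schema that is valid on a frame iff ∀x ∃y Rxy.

□ψ → ◇ψ

A defining formula is □ψ → ◇ψ (the D axiom).
Suppose □ψ→◇ψ is valid. At any x set V(ψ)=W. Then □ψ at x, so ◇ψ at x, so x has a successor.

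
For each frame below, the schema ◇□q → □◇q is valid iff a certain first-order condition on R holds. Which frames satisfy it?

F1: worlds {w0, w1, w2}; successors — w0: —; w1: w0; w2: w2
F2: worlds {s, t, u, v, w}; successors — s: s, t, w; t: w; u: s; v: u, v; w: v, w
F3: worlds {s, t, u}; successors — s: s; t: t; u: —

The schema corresponds to convergence: ∀x ∀y ∀z (Rxy ∧ Rxz → ∃w (Ryw ∧ Rzw)).
F1: fails — Rw1w0 and Rw1w0 but w0 and w0 have no common successor.
F2: fails — Rvv and Rvu but v and u have no common successor.
F3: ✓.

F3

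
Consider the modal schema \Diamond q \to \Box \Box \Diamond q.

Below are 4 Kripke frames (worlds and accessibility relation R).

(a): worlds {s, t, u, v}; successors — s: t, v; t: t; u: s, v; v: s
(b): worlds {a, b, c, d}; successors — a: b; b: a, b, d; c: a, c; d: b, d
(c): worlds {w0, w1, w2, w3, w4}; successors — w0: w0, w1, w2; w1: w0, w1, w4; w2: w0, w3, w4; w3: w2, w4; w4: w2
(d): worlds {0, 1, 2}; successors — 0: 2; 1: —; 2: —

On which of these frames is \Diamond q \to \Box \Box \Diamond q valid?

(d)

Frame correspondent (Sahlqvist): \forall x \forall y \forall z ((xRy \wedge x R^2 z) \to \exists w (y = w \wedge zRw)) — i.e. a generalized confluence (Geach) condition.
(a): fails — sRv, sR²t but no w with v=w and tRw.
(b): fails — bRa, bR²a but no w with a=w and aRw.
(c): fails — w0Rw0, w0R²w3 but no w with w0=w and w3Rw.
(d): satisfies the condition.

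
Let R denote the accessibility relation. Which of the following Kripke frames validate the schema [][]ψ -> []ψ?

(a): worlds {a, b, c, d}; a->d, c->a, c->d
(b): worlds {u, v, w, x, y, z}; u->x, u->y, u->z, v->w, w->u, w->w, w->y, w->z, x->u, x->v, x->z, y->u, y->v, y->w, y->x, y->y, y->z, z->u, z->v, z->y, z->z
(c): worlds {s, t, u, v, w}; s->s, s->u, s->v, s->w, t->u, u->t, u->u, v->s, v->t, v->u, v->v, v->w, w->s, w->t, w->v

The schema corresponds to density: forall x forall y (Rxy -> exists z (Rxz & Rzy)).
(a): fails — Rca but no z with Rcz and Rza.
(b): ✓.
(c): ✓.
Valid on: (b), (c).

(b), (c)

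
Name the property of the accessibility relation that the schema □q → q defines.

Suppose □q→q is valid. At any x set V(q)={w : Rxw}. Then □q holds at x, so q holds at x, i.e. Rxx.

reflexivity: ∀x Rxx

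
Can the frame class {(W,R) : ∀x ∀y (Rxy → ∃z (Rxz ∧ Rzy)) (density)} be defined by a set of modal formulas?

This is a Sahlqvist condition; the C4 axiom □□r → □r defines it.
Suppose □□r→□r is valid. Take Rxy and set V(r)={w : xR²w}. Then □□r at x, so □r at x, so r at y, i.e. ∃z(Rxz∧Rzy).

Yes, by □□r → □r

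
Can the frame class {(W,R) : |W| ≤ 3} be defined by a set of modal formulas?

No — not modally definable

Any modally definable frame class is closed under disjoint unions.
Any modal formula valid on each of 4 disjoint one-world frames is valid on their disjoint union (validity is preserved under disjoint unions). Each one-world frame has |W|=1≤3, but the union has |W|=4.
So the class is not modally definable.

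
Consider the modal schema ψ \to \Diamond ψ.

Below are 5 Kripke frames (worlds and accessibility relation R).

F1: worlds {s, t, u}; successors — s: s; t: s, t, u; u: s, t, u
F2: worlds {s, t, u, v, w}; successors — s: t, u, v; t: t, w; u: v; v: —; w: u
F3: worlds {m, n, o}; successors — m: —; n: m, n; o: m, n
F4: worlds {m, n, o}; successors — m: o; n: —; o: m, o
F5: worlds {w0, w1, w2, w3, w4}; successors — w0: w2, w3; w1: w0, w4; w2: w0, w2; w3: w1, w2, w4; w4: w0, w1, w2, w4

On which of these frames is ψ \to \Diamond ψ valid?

F1

Frame correspondent (Sahlqvist): \forall x Rxx — i.e. reflexivity.
F1: satisfies the condition.
F2: fails — world s does not see itself.
F3: fails — world m does not see itself.
F4: fails — world m does not see itself.
F5: fails — world w0 does not see itself.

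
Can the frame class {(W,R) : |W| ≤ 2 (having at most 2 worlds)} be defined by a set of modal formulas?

No — not modally definable

If a class were modally definable it would be closed under disjoint unions (Goldblatt–Thomason).
Any modal formula valid on each of 3 disjoint one-world frames is valid on their disjoint union (validity is preserved under disjoint unions). Each one-world frame has |W|=1≤2, but the union has |W|=3.
So the class is not modally definable.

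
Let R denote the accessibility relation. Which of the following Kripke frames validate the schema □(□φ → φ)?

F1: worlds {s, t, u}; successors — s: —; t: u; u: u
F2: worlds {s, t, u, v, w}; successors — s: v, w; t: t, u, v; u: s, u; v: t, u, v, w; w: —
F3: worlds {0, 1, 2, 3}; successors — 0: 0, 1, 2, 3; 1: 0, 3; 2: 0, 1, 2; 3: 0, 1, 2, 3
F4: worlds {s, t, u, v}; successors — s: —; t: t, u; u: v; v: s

F1

This is the axiom for shift-reflexivity; its first-order frame correspondent is ∀x ∀y (Rxy → Ryy).
F1: holds.
F2: fails — Rus but not Rss.
F3: fails — R31 but not R11.
F4: fails — Rtu but not Ruu.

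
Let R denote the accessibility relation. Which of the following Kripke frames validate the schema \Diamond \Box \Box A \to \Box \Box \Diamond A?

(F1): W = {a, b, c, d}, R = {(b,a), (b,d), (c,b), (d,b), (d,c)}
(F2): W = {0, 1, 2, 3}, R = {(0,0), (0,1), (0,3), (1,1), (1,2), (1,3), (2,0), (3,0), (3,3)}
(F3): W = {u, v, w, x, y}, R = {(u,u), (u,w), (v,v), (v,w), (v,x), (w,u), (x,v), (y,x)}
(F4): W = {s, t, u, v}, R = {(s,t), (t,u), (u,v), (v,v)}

(F2), (F4)

The schema corresponds to a generalized confluence (Geach) condition: \forall x \forall y \forall z ((xRy \wedge x R^2 z) \to \exists w (y R^2 w \wedge zRw)).
(F1): fails — bRa, bR²b but no w with aR²w and bRw.
(F2): ✓.
(F3): fails — vRw, vR²x but no t with wR²t and xRt.
(F4): ✓.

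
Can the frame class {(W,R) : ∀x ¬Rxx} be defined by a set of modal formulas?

No — not modally definable

Modal frame validity is preserved under surjective bounded morphisms.
The 5-cycle (worlds a,b,c,d,e with a→b→c→d→e→a) is irreflexive, and the map sending every world to a single reflexive point • is a surjective bounded morphism (forth: every edge maps to (•,•); back: every world has a successor). So any modal formula valid on the 5-cycle is also valid on the reflexive point, which is not irreflexive.
So no modal formula (or set of formulas) defines exactly the irreflexive frames.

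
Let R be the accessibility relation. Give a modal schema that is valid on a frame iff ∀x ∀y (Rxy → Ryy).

The condition is shift-reflexivity. The T□ schema □(□ψ → ψ) defines it.
Suppose □(□ψ→ψ) is valid. Take Rxy and set V(ψ)={w : Ryw}. Then at y, □ψ holds; since □(□ψ→ψ) at x, □ψ→ψ at y, so ψ at y, i.e. Ryy.

□(□ψ → ψ)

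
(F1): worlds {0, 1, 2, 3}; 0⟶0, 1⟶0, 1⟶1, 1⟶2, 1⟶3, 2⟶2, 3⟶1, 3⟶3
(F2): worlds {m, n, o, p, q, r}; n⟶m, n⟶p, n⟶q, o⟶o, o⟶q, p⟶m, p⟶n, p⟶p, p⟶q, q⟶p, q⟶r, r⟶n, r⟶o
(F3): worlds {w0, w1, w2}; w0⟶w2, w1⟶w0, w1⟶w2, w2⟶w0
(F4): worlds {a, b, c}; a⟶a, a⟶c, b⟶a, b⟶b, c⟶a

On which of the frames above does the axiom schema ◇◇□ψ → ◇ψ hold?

The schema corresponds to a generalized confluence (Geach) condition: ∀x ∀y (xR²y → ∃w (yRw ∧ xRw)).
(F1): fails — 3R²0 but no w with 0Rw and 3Rw.
(F2): fails — nR²m but no w with mRw and nRw.
(F3): condition met.
(F4): condition met.

(F3), (F4)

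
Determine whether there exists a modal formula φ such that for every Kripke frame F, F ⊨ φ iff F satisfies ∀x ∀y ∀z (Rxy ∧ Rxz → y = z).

Yes, by ◇r → □r

This is a Sahlqvist condition; the CD axiom ◇r → □r defines it.
Suppose ◇r→□r is valid. Take Rxy, Rxz and set V(r)={y}. Then ◇r at x, so □r at x, so r at z, i.e. z=y.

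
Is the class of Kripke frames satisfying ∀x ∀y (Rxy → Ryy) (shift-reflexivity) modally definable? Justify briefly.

Definable; □(□r → r) defines it

This is a Sahlqvist condition; the T□ axiom □(□r → r) defines it.
Suppose □(□r→r) is valid. Take Rxy and set V(r)={w : Ryw}. Then at y, □r holds; since □(□r→r) at x, □r→r at y, so r at y, i.e. Ryy.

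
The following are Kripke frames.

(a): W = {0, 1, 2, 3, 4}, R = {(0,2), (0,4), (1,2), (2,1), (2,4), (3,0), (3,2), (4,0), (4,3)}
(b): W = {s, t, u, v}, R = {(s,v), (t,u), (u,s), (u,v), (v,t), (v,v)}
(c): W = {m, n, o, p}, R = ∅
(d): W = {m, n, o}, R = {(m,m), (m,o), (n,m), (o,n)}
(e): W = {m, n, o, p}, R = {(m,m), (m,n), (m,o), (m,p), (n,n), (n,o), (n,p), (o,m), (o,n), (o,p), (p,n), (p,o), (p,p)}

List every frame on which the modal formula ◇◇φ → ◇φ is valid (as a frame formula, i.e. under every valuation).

Frame correspondent (Sahlqvist): ∀x ∀y ∀z (Rxy ∧ Ryz → Rxz) — i.e. transitivity.
(a): fails — R32 and R21 but not R31.
(b): fails — Ruv and Rvt but not Rut.
(c): condition met.
(d): fails — Rnm and Rmo but not Rno.
(e): fails — Rom and Rmo but not Roo.
Valid on: (c).

(c)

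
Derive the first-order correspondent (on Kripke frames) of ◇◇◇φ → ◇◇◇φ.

∀x ∀y (xR³y → ∃w (y = w ∧ xR³w))

This is a Sahlqvist (Geach-type) schema ◇^3□^0φ → □^0◇^3φ.
First-order correspondent: ∀x ∀y (xR³y → ∃w (y = w ∧ xR³w)).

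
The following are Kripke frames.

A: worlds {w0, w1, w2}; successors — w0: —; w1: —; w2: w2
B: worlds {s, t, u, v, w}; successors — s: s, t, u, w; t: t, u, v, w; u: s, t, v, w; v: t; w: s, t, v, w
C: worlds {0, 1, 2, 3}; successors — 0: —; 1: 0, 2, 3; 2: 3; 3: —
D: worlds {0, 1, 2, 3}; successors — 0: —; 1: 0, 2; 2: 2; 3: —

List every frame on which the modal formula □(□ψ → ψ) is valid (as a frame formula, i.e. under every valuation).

This is the axiom for shift-reflexivity; its first-order frame correspondent is ∀x ∀y (Rxy → Ryy).
A: condition met.
B: fails — Ruv but not Rvv.
C: fails — R12 but not R22.
D: fails — R10 but not R00.

A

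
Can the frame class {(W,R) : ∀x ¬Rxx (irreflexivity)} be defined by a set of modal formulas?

No — not modally definable

If a class were modally definable it would be closed under surjective bounded morphisms (Goldblatt–Thomason).
The 3-cycle (worlds a,b,c with a→b→c→a) is irreflexive, and the map sending every world to a single reflexive point • is a surjective bounded morphism (forth: every edge maps to (•,•); back: every world has a successor). So any modal formula valid on the 3-cycle is also valid on the reflexive point, which is not irreflexive.
Hence irreflexivity is not modally definable.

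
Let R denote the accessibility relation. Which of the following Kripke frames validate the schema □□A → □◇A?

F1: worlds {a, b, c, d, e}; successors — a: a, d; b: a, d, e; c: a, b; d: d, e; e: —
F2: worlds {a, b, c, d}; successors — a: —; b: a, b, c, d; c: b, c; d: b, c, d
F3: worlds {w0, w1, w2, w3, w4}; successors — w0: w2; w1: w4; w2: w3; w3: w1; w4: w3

This is the axiom for a generalized confluence (Geach) condition; its first-order frame correspondent is ∀x ∀z (xRz → ∃w (xR²w ∧ zRw)).
F1: fails — bRe but no w with bR²w and eRw.
F2: fails — bRa but no w with bR²w and aRw.
F3: condition met.

F3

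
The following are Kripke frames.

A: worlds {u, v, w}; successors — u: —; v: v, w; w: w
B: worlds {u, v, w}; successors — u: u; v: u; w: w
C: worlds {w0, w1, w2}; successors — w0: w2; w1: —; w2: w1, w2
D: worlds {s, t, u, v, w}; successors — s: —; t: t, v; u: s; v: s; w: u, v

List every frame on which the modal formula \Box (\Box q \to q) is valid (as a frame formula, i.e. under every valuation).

The schema corresponds to shift-reflexivity: \forall x \forall y (Rxy \to Ryy).
A: ✓.
B: ✓.
C: fails — Rw2w1 but not Rw1w1.
D: fails — Rwu but not Ruu.

A, B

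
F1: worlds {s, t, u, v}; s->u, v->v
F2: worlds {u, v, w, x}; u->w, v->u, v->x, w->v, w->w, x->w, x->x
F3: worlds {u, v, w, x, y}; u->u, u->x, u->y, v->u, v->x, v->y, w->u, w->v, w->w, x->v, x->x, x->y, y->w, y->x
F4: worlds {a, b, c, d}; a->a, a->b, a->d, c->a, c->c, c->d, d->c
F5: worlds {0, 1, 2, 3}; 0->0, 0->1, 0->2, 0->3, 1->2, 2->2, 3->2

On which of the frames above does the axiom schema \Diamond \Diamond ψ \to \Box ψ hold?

F1

The schema corresponds to a generalized confluence (Geach) condition: \forall x \forall y \forall z ((x R^2 y \wedge xRz) \to \exists w (y = w \wedge z = w)).
F1: satisfies the condition.
F2: fails — uR²v, uRw but v ≠ w.
F3: fails — uR²u, uRx but u ≠ x.
F4: fails — aR²a, aRb but a ≠ b.
F5: fails — 0R²0, 0R1 but 0 ≠ 1.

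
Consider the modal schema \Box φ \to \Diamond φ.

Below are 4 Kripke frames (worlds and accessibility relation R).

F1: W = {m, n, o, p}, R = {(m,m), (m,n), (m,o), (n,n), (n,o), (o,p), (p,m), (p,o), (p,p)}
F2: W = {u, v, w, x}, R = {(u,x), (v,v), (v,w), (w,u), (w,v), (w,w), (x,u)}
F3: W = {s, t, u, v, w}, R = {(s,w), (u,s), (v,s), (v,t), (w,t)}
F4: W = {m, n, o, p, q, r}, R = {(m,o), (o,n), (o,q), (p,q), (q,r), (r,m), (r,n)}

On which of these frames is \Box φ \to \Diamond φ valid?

F1, F2

This is the axiom for seriality; its first-order frame correspondent is \forall x \exists y Rxy.
F1: holds.
F2: holds.
F3: fails — world t has no successor.
F4: fails — world n has no successor.
Valid on: F1, F2.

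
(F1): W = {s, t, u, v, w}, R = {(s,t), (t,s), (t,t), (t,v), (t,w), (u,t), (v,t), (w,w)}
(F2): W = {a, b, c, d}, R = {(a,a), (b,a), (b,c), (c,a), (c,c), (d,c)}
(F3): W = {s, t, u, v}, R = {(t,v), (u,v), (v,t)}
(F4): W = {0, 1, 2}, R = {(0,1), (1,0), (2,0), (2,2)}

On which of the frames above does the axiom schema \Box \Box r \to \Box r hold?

(F1), (F2)

Frame correspondent (Sahlqvist): \forall x \forall y (Rxy \to \exists z (Rxz \wedge Rzy)) — i.e. density.
(F1): satisfies the condition.
(F2): satisfies the condition.
(F3): fails — Ruv but no z with Ruz and Rzv.
(F4): fails — R01 but no z with R0z and Rz1.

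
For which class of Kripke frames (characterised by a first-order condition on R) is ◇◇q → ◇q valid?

This is frame-equivalent to □q → □□q (substitute ¬q for q and contrapose).
Suppose □q→□□q is valid. Take Rxy, Ryz and set V(q)={w : Rxw}. Then □q at x, so □□q at x, so □q at y, so q at z, i.e. Rxz.

transitivity: ∀x ∀y ∀z (Rxy ∧ Ryz → Rxz)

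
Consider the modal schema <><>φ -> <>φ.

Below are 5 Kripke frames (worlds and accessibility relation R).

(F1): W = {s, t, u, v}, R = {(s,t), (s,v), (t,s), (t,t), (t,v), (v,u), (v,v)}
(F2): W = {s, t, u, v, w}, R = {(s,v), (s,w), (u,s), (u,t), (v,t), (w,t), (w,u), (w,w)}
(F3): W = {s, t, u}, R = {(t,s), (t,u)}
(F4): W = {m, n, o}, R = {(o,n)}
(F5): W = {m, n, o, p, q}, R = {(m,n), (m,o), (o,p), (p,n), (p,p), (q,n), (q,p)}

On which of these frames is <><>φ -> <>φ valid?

Frame correspondent (Sahlqvist): forall x forall y forall z (Rxy & Ryz -> Rxz) — i.e. transitivity.
(F1): fails — Rtv and Rvu but not Rtu.
(F2): fails — Rwu and Rus but not Rws.
(F3): ✓.
(F4): ✓.
(F5): fails — Rop and Rpn but not Ron.
Valid on: (F3), (F4).

(F3), (F4)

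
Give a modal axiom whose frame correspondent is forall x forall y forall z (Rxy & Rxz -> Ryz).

◇ψ → □◇ψ

The condition is the Euclidean property. The 5 schema ◇ψ → □◇ψ defines it.
Suppose ◇ψ→□◇ψ is valid. Take Rxy, Rxz and set V(ψ)={y}. Then ◇ψ at x, so □◇ψ at x, so ◇ψ at z, so some w with Rzw has ψ; w=y, i.e. Rzy. By symmetry of the argument, Ryz.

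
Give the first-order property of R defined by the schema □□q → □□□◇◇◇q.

This is a Sahlqvist (Geach-type) schema ◇^0□^2q → □^3◇^3q.
Minimal-valuation argument: fix x; take any y with xR^0y and any z with xR^3z. Set V(q) to the set of worlds R-reachable from y in exactly 2 steps. Then □^2q holds at y, so the antecedent holds at x; validity forces ◇^3q at z, giving a w with zR^3w and yR^2w.
First-order correspondent: ∀x ∀z (xR³z → ∃w (xR²w ∧ zR³w)).

∀x ∀z (xR³z → ∃w (xR²w ∧ zR³w))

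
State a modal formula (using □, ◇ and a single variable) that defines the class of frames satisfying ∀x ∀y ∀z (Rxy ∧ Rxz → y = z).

This is partial functionality; the standard corresponding axiom is CD: ◇s → □s.
Suppose ◇s→□s is valid. Take Rxy, Rxz and set V(s)={y}. Then ◇s at x, so □s at x, so s at z, i.e. z=y.

◇s → □s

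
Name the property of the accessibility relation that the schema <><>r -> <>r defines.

Equivalently (dual form): □r → □□r.
Suppose □r→□□r is valid. Take Rxy, Ryz and set V(r)={w : Rxw}. Then □r at x, so □□r at x, so □r at y, so r at z, i.e. Rxz.
The converse is a direct semantic check.
Frame condition: forall x forall y forall z (Rxy & Ryz -> Rxz).

Transitivity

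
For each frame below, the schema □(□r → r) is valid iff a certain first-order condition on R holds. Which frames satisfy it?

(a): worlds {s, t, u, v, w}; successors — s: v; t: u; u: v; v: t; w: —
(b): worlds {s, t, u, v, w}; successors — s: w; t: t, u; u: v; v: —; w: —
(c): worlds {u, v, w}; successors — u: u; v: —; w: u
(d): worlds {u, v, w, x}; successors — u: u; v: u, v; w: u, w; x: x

(c), (d)

The schema corresponds to shift-reflexivity: ∀x ∀y (Rxy → Ryy).
(a): fails — Rtu but not Ruu.
(b): fails — Rtu but not Ruu.
(c): holds.
(d): holds.
Valid on: (c), (d).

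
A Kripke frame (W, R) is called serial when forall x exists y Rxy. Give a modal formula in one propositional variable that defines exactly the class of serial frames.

□s → ◇s

This is seriality; the standard corresponding axiom is D: □s → ◇s.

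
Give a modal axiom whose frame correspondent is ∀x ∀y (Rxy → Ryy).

□(□ψ → ψ)

A defining formula is □(□ψ → ψ) (the T□ axiom).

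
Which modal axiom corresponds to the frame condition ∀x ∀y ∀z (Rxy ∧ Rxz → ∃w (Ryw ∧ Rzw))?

◇□p → □◇p

This is convergence; the standard corresponding axiom is .2: ◇□p → □◇p.
Suppose ◇□p→□◇p is valid. Take Rxy, Rxz and set V(p)={w : Ryw}. Then □p at y so ◇□p at x, so □◇p at x, so ◇p at z, giving w with Rzw and Ryw.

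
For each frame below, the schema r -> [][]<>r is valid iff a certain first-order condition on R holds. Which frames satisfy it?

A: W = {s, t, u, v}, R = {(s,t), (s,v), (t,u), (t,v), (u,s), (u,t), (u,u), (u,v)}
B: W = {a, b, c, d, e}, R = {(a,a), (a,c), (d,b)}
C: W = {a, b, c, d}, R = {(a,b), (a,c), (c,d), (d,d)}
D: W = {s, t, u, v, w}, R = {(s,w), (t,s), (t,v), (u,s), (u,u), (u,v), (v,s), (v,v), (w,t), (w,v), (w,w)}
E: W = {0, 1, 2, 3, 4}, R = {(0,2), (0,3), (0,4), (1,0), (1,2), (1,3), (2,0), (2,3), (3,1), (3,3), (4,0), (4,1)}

Frame correspondent (Sahlqvist): forall x forall z (x R^2 z -> exists w (x = w & zRw)) — i.e. a generalized confluence (Geach) condition.
A: fails — sR²v but no w with s=w and vRw.
B: fails — aR²c but no w with a=w and cRw.
C: fails — aR²d but no w with a=w and dRw.
D: fails — sR²w but no w* with s=w* and wRw*.
E: fails — 0R²0 but no w with 0=w and 0Rw.

none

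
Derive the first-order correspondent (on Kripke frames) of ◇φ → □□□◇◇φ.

This is a Sahlqvist (Geach-type) schema ◇^1□^0φ → □^3◇^2φ.
Minimal-valuation argument: fix x; take any y with xR^1y and any z with xR^3z. Set V(φ) to the set of worlds R-reachable from y in exactly 0 steps. Then □^0φ holds at y, so the antecedent holds at x; validity forces ◇^2φ at z, giving a w with zR^2w and yR^0w.
First-order correspondent: ∀x ∀y ∀z ((xRy ∧ xR³z) → ∃w (y = w ∧ zR²w)).

∀x ∀y ∀z ((xRy ∧ xR³z) → ∃w (y = w ∧ zR²w))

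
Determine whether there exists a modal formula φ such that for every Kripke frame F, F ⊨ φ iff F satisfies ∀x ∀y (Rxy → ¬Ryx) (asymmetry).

Any modally definable frame class is closed under surjective bounded morphisms.
The 3-cycle (worlds a,b,c with a→b→c→a) is asymmetric. Mapping every world to a single reflexive point • is a surjective bounded morphism, and the reflexive point is not asymmetric (R•• but asymmetry requires ¬R••).
So no modal formula (or set of formulas) defines exactly the asymmetric frames.

Not modally definable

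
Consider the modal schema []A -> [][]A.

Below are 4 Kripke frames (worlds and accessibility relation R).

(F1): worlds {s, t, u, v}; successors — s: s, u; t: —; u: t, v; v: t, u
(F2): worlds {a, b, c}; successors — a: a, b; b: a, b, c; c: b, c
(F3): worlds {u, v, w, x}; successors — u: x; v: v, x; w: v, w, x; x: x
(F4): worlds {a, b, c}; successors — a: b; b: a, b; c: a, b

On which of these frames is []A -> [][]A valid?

(F3)

This is the axiom for transitivity; its first-order frame correspondent is forall x forall y forall z (Rxy & Ryz -> Rxz).
(F1): fails — Ruv and Rvu but not Ruu.
(F2): fails — Rab and Rbc but not Rac.
(F3): ✓.
(F4): fails — Rab and Rba but not Raa.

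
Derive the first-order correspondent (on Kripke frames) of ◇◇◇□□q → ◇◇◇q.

This is a Sahlqvist (Geach-type) schema ◇^3□^2q → □^0◇^3q.
Minimal-valuation argument: fix x; take any y with xR^3y and any z with xR^0z. Set V(q) to the set of worlds R-reachable from y in exactly 2 steps. Then □^2q holds at y, so the antecedent holds at x; validity forces ◇^3q at z, giving a w with zR^3w and yR^2w.
First-order correspondent: ∀x ∀y (xR³y → ∃w (yR²w ∧ xR³w)).

∀x ∀y (xR³y → ∃w (yR²w ∧ xR³w))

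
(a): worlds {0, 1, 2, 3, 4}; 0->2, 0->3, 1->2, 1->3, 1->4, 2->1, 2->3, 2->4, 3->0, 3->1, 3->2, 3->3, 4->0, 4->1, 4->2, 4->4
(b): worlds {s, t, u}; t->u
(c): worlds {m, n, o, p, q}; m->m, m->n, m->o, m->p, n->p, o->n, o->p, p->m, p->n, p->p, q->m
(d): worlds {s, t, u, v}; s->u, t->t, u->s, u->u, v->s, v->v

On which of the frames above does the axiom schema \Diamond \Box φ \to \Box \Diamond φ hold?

This is the axiom for convergence; its first-order frame correspondent is \forall x \forall y \forall z (Rxy \wedge Rxz \to \exists w (Ryw \wedge Rzw)).
(a): satisfies the condition.
(b): fails — Rtu and Rtu but u and u have no common successor.
(c): satisfies the condition.
(d): fails — Rvv and Rvs but v and s have no common successor.

(a), (c)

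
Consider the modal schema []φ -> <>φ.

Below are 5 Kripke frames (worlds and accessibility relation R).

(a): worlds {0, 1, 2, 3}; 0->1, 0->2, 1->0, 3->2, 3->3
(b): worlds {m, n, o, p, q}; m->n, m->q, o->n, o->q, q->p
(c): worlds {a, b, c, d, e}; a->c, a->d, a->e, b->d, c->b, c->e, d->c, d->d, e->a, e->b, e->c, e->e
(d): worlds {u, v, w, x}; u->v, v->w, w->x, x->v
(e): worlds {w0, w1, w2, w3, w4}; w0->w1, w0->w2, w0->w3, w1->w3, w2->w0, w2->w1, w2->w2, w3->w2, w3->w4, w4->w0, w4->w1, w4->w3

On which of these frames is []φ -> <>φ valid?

(c), (d), (e)

The schema corresponds to seriality: forall x exists y Rxy.
(a): fails — world 2 has no successor.
(b): fails — world n has no successor.
(c): holds.
(d): holds.
(e): holds.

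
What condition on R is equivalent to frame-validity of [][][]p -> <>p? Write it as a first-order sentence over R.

This is a Sahlqvist (Geach-type) schema ◇^0□^3p → □^0◇^1p.
Minimal-valuation argument: fix x; take any y with xR^0y and any z with xR^0z. Set V(p) to the set of worlds R-reachable from y in exactly 3 steps. Then □^3p holds at y, so the antecedent holds at x; validity forces ◇^1p at z, giving a w with zR^1w and yR^3w.
First-order correspondent: forall x exists w (x R^3 w & xRw).

forall x exists w (x R^3 w & xRw)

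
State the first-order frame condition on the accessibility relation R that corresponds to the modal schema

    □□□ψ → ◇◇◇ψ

∀x ∃w (xR³w ∧ xR³w)

This is a Sahlqvist (Geach-type) schema ◇^0□^3ψ → □^0◇^3ψ.
First-order correspondent: ∀x ∃w (xR³w ∧ xR³w).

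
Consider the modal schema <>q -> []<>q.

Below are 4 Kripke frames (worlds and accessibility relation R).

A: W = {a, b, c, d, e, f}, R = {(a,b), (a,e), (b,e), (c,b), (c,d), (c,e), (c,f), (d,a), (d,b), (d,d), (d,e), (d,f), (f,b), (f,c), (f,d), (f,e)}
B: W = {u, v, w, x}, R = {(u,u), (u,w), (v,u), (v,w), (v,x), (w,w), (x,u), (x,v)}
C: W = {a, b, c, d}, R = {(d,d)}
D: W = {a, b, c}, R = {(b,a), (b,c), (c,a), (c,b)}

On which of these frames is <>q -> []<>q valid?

C

Frame correspondent (Sahlqvist): forall x forall y forall z (Rxy & Rxz -> Ryz) — i.e. the Euclidean property.
A: fails — Rab and Rab but not Rbb.
B: fails — Ruw and Ruu but not Rwu.
C: ✓.
D: fails — Rba and Rba but not Raa.
Valid on: C.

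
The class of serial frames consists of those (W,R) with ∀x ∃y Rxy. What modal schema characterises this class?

This is seriality; the standard corresponding axiom is D: □p → ◇p.

□p → ◇p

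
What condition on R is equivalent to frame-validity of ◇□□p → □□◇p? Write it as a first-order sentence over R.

This is a Sahlqvist (Geach-type) schema ◇^1□^2p → □^2◇^1p.
Minimal-valuation argument: fix x; take any y with xR^1y and any z with xR^2z. Set V(p) to the set of worlds R-reachable from y in exactly 2 steps. Then □^2p holds at y, so the antecedent holds at x; validity forces ◇^1p at z, giving a w with zR^1w and yR^2w.
First-order correspondent: ∀x ∀y ∀z ((xRy ∧ xR²z) → ∃w (yR²w ∧ zRw)).

∀x ∀y ∀z ((xRy ∧ xR²z) → ∃w (yR²w ∧ zRw))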